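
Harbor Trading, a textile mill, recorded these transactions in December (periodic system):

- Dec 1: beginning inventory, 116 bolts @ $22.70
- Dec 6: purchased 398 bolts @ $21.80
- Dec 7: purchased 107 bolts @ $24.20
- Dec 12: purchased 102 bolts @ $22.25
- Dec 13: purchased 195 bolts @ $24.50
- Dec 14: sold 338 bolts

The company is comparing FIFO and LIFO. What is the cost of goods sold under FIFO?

COGS = $7,472.80

FIFO COGS: 116 @ $22.70 + 222 @ $21.80 = $7,472.80
LIFO COGS: 195 @ $24.50 + 102 @ $22.25 + 41 @ $24.20 = $8,039.20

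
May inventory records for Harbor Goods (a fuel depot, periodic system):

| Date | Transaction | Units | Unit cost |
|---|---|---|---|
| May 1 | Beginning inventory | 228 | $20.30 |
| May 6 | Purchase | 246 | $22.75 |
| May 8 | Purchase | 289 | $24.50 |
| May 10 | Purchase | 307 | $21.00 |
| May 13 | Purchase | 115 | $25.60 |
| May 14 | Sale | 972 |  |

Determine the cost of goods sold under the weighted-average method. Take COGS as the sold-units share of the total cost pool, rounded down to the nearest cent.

May 14, sell 972: 972/1185 × $26,696.40 → $21,897.80
Ending inventory (cost pool remaining) = $4,798.60
Check: goods available $26,696.40 = COGS $21,897.80 + ending $4,798.60

COGS = $21,897.80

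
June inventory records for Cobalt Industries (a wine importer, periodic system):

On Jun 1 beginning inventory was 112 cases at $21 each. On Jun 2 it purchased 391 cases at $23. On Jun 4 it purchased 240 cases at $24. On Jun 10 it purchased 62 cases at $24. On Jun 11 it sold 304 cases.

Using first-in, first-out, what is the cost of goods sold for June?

COGS = $6,768

Jun 11, 304 sold [FIFO — oldest first]: 112 @ $21 + 192 @ $23 = $6,768
Ending inventory: 199 @ $23 + 240 @ $24 + 62 @ $24 = $11,825
Check: goods available $18,593 = COGS $6,768 + ending $11,825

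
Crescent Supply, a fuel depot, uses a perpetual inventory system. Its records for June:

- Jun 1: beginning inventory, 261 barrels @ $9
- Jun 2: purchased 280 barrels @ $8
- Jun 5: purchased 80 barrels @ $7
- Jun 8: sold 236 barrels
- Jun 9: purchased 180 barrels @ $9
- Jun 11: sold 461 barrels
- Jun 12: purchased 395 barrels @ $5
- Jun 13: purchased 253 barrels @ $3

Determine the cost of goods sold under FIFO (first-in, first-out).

Jun 8, 236 sold [FIFO — oldest first]: 236 @ $9 = $2,124
Jun 11, 461 sold [FIFO — oldest first]: 25 @ $9 + 280 @ $8 + 80 @ $7 + 76 @ $9 = $3,709
Total COGS = $2,124 + $3,709 = $5,833
Ending inventory: 104 @ $9 + 395 @ $5 + 253 @ $3 = $3,670

COGS = $5,833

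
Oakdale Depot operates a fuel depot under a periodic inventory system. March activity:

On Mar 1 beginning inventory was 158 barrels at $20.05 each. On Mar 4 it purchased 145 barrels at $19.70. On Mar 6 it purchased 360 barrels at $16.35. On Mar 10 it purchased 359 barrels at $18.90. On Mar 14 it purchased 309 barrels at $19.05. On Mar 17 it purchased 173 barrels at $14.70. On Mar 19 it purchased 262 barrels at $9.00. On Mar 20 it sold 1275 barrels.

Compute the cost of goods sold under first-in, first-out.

COGS = $23,515.15

Mar 20, 1275 sold [FIFO — oldest first]: 158 @ $20.05 + 145 @ $19.70 + 360 @ $16.35 + 359 @ $18.90 + 253 @ $19.05 = $23,515.15
Ending inventory: 56 @ $19.05 + 173 @ $14.70 + 262 @ $9.00 = $5,967.90
Check: goods available $29,483.05 = COGS $23,515.15 + ending $5,967.90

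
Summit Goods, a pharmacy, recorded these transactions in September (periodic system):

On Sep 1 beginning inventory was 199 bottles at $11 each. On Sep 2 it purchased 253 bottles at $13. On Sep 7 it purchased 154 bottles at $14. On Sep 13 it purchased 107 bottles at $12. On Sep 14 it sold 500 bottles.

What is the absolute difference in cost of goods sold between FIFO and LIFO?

FIFO COGS: 199 @ $11 + 253 @ $13 + 48 @ $14 = $6,150
LIFO COGS: 107 @ $12 + 154 @ $14 + 239 @ $13 = $6,547
Difference = |$6,150 − $6,547| = $397

$397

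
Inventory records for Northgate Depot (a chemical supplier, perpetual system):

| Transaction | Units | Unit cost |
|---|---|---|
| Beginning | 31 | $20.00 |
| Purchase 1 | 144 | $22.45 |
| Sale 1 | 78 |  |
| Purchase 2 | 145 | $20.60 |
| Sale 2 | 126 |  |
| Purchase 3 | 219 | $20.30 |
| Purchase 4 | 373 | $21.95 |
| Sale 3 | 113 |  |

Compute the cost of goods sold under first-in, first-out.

COGS = $6,778.00

Sale 1 (78) [FIFO — oldest first]: 31 @ $20.00 + 47 @ $22.45 = $1,675.15
Sale 2 (126) [FIFO — oldest first]: 97 @ $22.45 + 29 @ $20.60 = $2,775.05
Sale 3 (113) [FIFO — oldest first]: 113 @ $20.60 = $2,327.80
Total COGS = $1,675.15 + $2,775.05 + $2,327.80 = $6,778.00
Ending inventory: 3 @ $20.60 + 219 @ $20.30 + 373 @ $21.95 = $12,694.85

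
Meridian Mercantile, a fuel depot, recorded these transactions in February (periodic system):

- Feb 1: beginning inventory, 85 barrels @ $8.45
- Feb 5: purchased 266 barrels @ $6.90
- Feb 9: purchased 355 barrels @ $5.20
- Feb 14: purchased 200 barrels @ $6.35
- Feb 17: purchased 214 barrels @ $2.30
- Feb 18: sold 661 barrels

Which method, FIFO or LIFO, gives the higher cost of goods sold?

FIFO COGS: 85 @ $8.45 + 266 @ $6.90 + 310 @ $5.20 = $4,165.65
LIFO COGS: 214 @ $2.30 + 200 @ $6.35 + 247 @ $5.20 = $3,046.60

FIFO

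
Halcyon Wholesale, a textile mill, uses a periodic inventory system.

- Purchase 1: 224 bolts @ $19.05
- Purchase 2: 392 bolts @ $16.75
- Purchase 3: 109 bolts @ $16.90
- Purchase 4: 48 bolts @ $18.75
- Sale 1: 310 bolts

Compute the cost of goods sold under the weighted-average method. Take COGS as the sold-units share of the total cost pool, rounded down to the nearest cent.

Sale 1, sell 310: 310/773 × $13,575.30 → $5,444.16
Ending inventory (cost pool remaining) = $8,131.14
Check: goods available $13,575.30 = COGS $5,444.16 + ending $8,131.14

COGS = $5,444.16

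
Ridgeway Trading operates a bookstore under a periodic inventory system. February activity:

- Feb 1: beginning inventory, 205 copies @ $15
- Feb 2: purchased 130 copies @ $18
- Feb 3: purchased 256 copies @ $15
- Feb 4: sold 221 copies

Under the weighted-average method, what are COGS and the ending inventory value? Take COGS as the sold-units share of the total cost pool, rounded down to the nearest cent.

COGS = $3,460.83; ending inventory = $5,794.17

Feb 4, sell 221: 221/591 × $9,255.00 → $3,460.83
Ending inventory (cost pool remaining) = $5,794.17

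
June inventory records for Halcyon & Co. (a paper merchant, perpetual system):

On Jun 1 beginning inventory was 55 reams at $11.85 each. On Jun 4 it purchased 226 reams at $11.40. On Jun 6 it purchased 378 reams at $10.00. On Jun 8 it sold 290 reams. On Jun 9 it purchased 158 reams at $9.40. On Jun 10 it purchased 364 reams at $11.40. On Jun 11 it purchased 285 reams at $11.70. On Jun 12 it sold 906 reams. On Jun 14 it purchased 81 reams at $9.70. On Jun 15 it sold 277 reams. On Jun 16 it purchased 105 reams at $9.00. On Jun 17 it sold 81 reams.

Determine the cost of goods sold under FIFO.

Jun 8, 290 sold [FIFO — oldest first]: 55 @ $11.85 + 226 @ $11.40 + 9 @ $10.00 = $3,318.15
Jun 12, 906 sold [FIFO — oldest first]: 369 @ $10.00 + 158 @ $9.40 + 364 @ $11.40 + 15 @ $11.70 = $9,500.30
Jun 15, 277 sold [FIFO — oldest first]: 270 @ $11.70 + 7 @ $9.70 = $3,226.90
Jun 17, 81 sold [FIFO — oldest first]: 74 @ $9.70 + 7 @ $9.00 = $780.80
Total COGS = $3,318.15 + $9,500.30 + $3,226.90 + $780.80 = $16,826.15
Ending inventory: 98 @ $9.00 = $882.00

COGS = $16,826.15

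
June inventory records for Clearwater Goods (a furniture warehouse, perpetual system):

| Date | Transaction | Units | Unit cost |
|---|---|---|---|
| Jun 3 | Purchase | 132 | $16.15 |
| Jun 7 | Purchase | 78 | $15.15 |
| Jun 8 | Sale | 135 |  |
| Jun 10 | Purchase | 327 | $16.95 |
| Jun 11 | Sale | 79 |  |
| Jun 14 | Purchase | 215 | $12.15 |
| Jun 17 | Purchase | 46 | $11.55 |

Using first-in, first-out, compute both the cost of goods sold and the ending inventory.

COGS = $3,381.30; ending inventory = $8,618.40

Jun 8, 135 sold [FIFO — oldest first]: 132 @ $16.15 + 3 @ $15.15 = $2,177.25
Jun 11, 79 sold [FIFO — oldest first]: 75 @ $15.15 + 4 @ $16.95 = $1,204.05
Total COGS = $2,177.25 + $1,204.05 = $3,381.30
Ending inventory: 323 @ $16.95 + 215 @ $12.15 + 46 @ $11.55 = $8,618.40
Check: goods available $11,999.70 = COGS $3,381.30 + ending $8,618.40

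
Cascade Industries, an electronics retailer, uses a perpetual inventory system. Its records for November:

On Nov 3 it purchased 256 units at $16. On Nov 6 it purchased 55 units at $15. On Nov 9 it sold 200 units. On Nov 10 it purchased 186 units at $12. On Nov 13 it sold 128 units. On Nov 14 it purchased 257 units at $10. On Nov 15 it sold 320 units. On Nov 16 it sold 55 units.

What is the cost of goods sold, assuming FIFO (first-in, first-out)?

Nov 9, 200 sold [FIFO — oldest first]: 200 @ $16 = $3,200
Nov 13, 128 sold [FIFO — oldest first]: 56 @ $16 + 55 @ $15 + 17 @ $12 = $1,925
Nov 15, 320 sold [FIFO — oldest first]: 169 @ $12 + 151 @ $10 = $3,538
Nov 16, 55 sold [FIFO — oldest first]: 55 @ $10 = $550
Total COGS = $3,200 + $1,925 + $3,538 + $550 = $9,213
Ending inventory: 51 @ $10 = $510

COGS = $9,213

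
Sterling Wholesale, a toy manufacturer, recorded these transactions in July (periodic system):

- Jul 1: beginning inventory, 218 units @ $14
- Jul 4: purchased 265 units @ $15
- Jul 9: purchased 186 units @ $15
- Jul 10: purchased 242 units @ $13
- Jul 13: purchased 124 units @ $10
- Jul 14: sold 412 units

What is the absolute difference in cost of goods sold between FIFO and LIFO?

$886

FIFO COGS: 218 @ $14 + 194 @ $15 = $5,962
LIFO COGS: 124 @ $10 + 242 @ $13 + 46 @ $15 = $5,076
Difference = |$5,962 − $5,076| = $886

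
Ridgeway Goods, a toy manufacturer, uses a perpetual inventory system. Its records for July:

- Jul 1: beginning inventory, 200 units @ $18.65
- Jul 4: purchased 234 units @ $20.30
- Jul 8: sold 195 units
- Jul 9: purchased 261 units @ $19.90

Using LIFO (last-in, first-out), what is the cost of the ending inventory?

Ending inventory = $9,715.60

Jul 8, 195 sold [LIFO — newest first]: 195 @ $20.30 = $3,958.50
Ending inventory: 200 @ $18.65 + 39 @ $20.30 + 261 @ $19.90 = $9,715.60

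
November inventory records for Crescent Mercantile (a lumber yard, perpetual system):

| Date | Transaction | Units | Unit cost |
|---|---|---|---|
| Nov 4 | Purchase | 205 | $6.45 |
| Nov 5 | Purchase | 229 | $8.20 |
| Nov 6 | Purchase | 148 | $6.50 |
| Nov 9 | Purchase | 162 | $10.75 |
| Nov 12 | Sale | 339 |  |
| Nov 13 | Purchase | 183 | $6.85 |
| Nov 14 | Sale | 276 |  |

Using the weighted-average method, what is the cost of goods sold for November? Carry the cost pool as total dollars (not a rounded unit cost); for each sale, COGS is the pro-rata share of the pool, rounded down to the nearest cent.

After Nov 4: 205 on hand, pool $1,322.25 (≈ $6.4500 each)
After Nov 5: 434 on hand, pool $3,200.05 (≈ $7.3734 each)
After Nov 6: 582 on hand, pool $4,162.05 (≈ $7.1513 each)
After Nov 9: 744 on hand, pool $5,903.55 (≈ $7.9349 each)
Nov 12, sell 339: 339/744 × $5,903.55 → $2,689.92
After Nov 13: 588 on hand, pool $4,467.18 (≈ $7.5972 each)
Nov 14, sell 276: 276/588 × $4,467.18 → $2,096.83
Total COGS = $2,689.92 + $2,096.83 = $4,786.75
Ending inventory (cost pool remaining) = $2,370.35
Check: goods available $7,157.10 = COGS $4,786.75 + ending $2,370.35

COGS = $4,786.75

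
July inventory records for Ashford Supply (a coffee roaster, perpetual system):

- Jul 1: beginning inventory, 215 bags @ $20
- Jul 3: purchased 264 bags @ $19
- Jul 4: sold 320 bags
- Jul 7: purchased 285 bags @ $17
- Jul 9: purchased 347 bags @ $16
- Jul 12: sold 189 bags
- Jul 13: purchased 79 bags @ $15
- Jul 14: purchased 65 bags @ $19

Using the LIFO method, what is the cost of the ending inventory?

Jul 4, 320 sold [LIFO — newest first]: 264 @ $19 + 56 @ $20 = $6,136
Jul 12, 189 sold [LIFO — newest first]: 189 @ $16 = $3,024
Total COGS = $6,136 + $3,024 = $9,160
Ending inventory: 159 @ $20 + 285 @ $17 + 158 @ $16 + 79 @ $15 + 65 @ $19 = $12,973

Ending inventory = $12,973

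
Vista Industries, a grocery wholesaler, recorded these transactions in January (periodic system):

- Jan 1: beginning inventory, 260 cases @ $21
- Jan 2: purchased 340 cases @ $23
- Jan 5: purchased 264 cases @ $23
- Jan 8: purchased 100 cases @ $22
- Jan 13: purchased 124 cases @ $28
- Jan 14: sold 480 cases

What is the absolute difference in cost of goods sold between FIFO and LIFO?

FIFO COGS: 260 @ $21 + 220 @ $23 = $10,520
LIFO COGS: 124 @ $28 + 100 @ $22 + 256 @ $23 = $11,560
Difference = |$10,520 − $11,560| = $1,040

$1,040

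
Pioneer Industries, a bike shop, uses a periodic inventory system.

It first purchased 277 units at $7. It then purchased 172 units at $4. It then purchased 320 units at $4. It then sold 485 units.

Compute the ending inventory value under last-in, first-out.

Ending inventory = $1,967

Sale 1 (485) [LIFO — newest first]: 320 @ $4 + 165 @ $4 = $1,940
Ending inventory: 277 @ $7 + 7 @ $4 = $1,967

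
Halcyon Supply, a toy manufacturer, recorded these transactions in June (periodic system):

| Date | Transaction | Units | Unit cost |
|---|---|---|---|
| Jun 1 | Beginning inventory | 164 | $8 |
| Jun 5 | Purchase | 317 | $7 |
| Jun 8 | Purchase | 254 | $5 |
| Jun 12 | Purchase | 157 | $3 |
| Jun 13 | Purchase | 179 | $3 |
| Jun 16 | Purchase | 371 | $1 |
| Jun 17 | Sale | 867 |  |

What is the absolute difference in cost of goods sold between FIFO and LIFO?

FIFO COGS: 164 @ $8 + 317 @ $7 + 254 @ $5 + 132 @ $3 = $5,197
LIFO COGS: 371 @ $1 + 179 @ $3 + 157 @ $3 + 160 @ $5 = $2,179
Difference = |$5,197 − $2,179| = $3,018

$3,018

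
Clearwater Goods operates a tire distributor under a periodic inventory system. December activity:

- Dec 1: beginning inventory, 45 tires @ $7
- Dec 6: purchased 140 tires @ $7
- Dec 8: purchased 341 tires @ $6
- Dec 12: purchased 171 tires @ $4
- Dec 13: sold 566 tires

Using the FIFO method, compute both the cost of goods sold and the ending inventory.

COGS = $3,501; ending inventory = $524

Dec 13, 566 sold [FIFO — oldest first]: 45 @ $7 + 140 @ $7 + 341 @ $6 + 40 @ $4 = $3,501
Ending inventory: 131 @ $4 = $524
Check: goods available $4,025 = COGS $3,501 + ending $524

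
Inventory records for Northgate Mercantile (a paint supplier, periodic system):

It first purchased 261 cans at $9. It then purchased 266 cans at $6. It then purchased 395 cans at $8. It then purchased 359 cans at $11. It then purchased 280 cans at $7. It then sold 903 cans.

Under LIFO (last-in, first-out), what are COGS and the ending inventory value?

COGS = $8,021; ending inventory = $4,993

Sale 1 (903) [LIFO — newest first]: 280 @ $7 + 359 @ $11 + 264 @ $8 = $8,021
Ending inventory: 261 @ $9 + 266 @ $6 + 131 @ $8 = $4,993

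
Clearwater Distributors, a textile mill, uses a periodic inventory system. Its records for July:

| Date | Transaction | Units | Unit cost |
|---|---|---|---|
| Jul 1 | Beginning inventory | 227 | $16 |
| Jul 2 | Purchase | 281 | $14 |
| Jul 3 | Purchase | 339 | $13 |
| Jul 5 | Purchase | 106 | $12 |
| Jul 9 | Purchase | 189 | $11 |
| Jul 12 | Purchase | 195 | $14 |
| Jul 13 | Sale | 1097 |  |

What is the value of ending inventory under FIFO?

Ending inventory = $3,225

Jul 13, 1097 sold [FIFO — oldest first]: 227 @ $16 + 281 @ $14 + 339 @ $13 + 106 @ $12 + 144 @ $11 = $14,829
Ending inventory: 45 @ $11 + 195 @ $14 = $3,225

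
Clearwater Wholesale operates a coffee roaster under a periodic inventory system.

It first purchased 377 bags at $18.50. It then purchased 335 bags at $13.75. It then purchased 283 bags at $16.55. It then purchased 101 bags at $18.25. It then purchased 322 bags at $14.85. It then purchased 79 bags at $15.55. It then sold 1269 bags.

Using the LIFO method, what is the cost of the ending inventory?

Sale 1 (1269) [LIFO — newest first]: 79 @ $15.55 + 322 @ $14.85 + 101 @ $18.25 + 283 @ $16.55 + 335 @ $13.75 + 149 @ $18.50 = $19,899.80
Ending inventory: 228 @ $18.50 = $4,218.00

Ending inventory = $4,218.00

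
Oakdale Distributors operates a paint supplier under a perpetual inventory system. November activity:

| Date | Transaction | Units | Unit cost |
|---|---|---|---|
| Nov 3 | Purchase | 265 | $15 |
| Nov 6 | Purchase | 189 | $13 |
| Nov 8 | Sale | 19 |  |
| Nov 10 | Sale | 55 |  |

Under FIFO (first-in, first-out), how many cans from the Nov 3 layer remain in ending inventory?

191

Nov 8, 19 sold [FIFO — oldest first]: 19 @ $15 = $285
Nov 10, 55 sold [FIFO — oldest first]: 55 @ $15 = $825
Total COGS = $285 + $825 = $1,110
Ending inventory: 191 @ $15 + 189 @ $13 = $5,322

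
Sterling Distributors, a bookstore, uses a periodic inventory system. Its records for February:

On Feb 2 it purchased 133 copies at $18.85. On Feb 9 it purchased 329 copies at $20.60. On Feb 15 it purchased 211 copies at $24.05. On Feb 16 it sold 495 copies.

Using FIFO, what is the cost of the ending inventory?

Ending inventory = $4,280.90

Feb 16, 495 sold [FIFO — oldest first]: 133 @ $18.85 + 329 @ $20.60 + 33 @ $24.05 = $10,078.10
Ending inventory: 178 @ $24.05 = $4,280.90
Check: goods available $14,359.00 = COGS $10,078.10 + ending $4,280.90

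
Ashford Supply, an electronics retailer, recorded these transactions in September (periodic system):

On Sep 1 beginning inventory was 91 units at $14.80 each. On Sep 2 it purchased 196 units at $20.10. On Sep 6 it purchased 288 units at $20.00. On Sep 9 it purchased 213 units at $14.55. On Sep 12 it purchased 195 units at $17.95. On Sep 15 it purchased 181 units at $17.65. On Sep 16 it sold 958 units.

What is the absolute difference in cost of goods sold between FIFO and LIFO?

FIFO COGS: 91 @ $14.80 + 196 @ $20.10 + 288 @ $20.00 + 213 @ $14.55 + 170 @ $17.95 = $17,197.05
LIFO COGS: 181 @ $17.65 + 195 @ $17.95 + 213 @ $14.55 + 288 @ $20.00 + 81 @ $20.10 = $17,182.15
Difference = |$17,197.05 − $17,182.15| = $14.90

$14.90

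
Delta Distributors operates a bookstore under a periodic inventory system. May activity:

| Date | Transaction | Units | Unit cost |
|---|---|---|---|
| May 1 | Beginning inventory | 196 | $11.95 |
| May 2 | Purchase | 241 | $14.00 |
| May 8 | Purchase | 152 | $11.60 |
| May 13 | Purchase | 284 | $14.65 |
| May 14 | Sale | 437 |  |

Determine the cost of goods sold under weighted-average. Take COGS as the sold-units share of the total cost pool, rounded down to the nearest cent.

COGS = $5,826.66

May 14, sell 437: 437/873 × $11,640.00 → $5,826.66
Ending inventory (cost pool remaining) = $5,813.34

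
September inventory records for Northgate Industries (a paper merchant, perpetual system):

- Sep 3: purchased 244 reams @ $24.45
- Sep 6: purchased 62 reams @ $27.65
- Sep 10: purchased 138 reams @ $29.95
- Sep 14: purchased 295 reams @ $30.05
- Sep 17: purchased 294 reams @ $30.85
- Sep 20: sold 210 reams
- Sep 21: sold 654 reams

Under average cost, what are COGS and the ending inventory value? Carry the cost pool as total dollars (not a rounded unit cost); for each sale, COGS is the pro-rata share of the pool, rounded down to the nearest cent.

COGS = $24,881.06; ending inventory = $4,866.79

After Sep 3: 244 on hand, pool $5,965.80 (≈ $24.4500 each)
After Sep 6: 306 on hand, pool $7,680.10 (≈ $25.0984 each)
After Sep 10: 444 on hand, pool $11,813.20 (≈ $26.6063 each)
After Sep 14: 739 on hand, pool $20,677.95 (≈ $27.9810 each)
After Sep 17: 1033 on hand, pool $29,747.85 (≈ $28.7975 each)
Sep 20, sell 210: 210/1033 × $29,747.85 → $6,047.48
Sep 21, sell 654: 654/823 × $23,700.37 → $18,833.58
Total COGS = $6,047.48 + $18,833.58 = $24,881.06
Ending inventory (cost pool remaining) = $4,866.79
Check: goods available $29,747.85 = COGS $24,881.06 + ending $4,866.79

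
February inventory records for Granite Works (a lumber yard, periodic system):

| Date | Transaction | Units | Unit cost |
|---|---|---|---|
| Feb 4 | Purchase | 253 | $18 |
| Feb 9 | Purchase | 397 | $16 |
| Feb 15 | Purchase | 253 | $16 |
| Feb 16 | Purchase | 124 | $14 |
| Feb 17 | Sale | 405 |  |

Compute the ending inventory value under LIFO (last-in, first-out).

Ending inventory = $10,458

Feb 17, 405 sold [LIFO — newest first]: 124 @ $14 + 253 @ $16 + 28 @ $16 = $6,232
Ending inventory: 253 @ $18 + 369 @ $16 = $10,458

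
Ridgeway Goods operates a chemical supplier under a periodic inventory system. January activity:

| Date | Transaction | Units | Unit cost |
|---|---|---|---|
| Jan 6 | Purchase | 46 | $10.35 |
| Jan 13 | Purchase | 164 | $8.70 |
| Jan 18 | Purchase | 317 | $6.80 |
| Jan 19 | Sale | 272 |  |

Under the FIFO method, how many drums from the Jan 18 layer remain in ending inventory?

255

Jan 19, 272 sold [FIFO — oldest first]: 46 @ $10.35 + 164 @ $8.70 + 62 @ $6.80 = $2,324.50
Ending inventory: 255 @ $6.80 = $1,734.00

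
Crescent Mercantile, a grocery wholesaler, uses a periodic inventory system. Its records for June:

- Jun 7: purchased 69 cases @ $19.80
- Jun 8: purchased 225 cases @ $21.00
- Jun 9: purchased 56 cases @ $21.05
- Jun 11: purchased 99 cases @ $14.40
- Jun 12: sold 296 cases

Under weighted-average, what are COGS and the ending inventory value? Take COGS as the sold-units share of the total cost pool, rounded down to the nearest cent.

COGS = $5,732.51; ending inventory = $2,963.09

Jun 12, sell 296: 296/449 × $8,695.60 → $5,732.51
Ending inventory (cost pool remaining) = $2,963.09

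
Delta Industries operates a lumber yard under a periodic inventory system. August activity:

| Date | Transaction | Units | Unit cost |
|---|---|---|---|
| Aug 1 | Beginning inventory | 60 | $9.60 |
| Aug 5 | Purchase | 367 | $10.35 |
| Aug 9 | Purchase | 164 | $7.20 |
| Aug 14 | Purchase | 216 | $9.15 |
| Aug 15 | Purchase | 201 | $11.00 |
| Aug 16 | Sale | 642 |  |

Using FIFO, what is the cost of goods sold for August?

COGS = $6,021.90

Aug 16, 642 sold [FIFO — oldest first]: 60 @ $9.60 + 367 @ $10.35 + 164 @ $7.20 + 51 @ $9.15 = $6,021.90
Ending inventory: 165 @ $9.15 + 201 @ $11.00 = $3,720.75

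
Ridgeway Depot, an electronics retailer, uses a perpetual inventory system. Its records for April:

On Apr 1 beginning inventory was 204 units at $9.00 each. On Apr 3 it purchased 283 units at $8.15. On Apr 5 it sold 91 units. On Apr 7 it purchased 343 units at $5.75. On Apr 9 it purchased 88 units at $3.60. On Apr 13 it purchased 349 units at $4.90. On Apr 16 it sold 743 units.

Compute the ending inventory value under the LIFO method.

Apr 5, 91 sold [LIFO — newest first]: 91 @ $8.15 = $741.65
Apr 16, 743 sold [LIFO — newest first]: 349 @ $4.90 + 88 @ $3.60 + 306 @ $5.75 = $3,786.40
Total COGS = $741.65 + $3,786.40 = $4,528.05
Ending inventory: 204 @ $9.00 + 192 @ $8.15 + 37 @ $5.75 = $3,613.55

Ending inventory = $3,613.55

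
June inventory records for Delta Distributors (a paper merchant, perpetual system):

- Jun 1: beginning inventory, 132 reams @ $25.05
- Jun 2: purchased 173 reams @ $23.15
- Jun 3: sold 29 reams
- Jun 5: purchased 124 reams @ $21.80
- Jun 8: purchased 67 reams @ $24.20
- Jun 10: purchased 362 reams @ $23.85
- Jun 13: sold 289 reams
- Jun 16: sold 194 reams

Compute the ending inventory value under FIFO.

Jun 3, 29 sold [FIFO — oldest first]: 29 @ $25.05 = $726.45
Jun 13, 289 sold [FIFO — oldest first]: 103 @ $25.05 + 173 @ $23.15 + 13 @ $21.80 = $6,868.50
Jun 16, 194 sold [FIFO — oldest first]: 111 @ $21.80 + 67 @ $24.20 + 16 @ $23.85 = $4,422.80
Total COGS = $726.45 + $6,868.50 + $4,422.80 = $12,017.75
Ending inventory: 346 @ $23.85 = $8,252.10
Check: goods available $20,269.85 = COGS $12,017.75 + ending $8,252.10

Ending inventory = $8,252.10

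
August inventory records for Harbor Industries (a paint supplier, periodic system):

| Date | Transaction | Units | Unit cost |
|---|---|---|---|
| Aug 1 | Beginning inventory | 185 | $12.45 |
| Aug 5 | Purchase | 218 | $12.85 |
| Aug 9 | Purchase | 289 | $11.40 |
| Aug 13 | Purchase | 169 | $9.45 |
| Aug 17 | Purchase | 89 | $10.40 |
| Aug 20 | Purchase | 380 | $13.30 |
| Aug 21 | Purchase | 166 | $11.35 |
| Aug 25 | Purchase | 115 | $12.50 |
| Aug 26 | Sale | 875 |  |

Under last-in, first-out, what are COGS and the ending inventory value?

Aug 26, 875 sold [LIFO — newest first]: 115 @ $12.50 + 166 @ $11.35 + 380 @ $13.30 + 89 @ $10.40 + 125 @ $9.45 = $10,482.45
Ending inventory: 185 @ $12.45 + 218 @ $12.85 + 289 @ $11.40 + 44 @ $9.45 = $8,814.95

COGS = $10,482.45; ending inventory = $8,814.95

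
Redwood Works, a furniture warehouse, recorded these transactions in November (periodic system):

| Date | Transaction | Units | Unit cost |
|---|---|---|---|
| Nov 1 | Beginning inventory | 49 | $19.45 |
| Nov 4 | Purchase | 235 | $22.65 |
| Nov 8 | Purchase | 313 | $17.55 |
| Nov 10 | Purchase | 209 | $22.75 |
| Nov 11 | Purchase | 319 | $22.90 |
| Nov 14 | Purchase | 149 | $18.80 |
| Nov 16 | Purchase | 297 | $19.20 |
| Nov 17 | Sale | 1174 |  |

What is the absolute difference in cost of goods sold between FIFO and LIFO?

$676.55

FIFO COGS: 49 @ $19.45 + 235 @ $22.65 + 313 @ $17.55 + 209 @ $22.75 + 319 @ $22.90 + 49 @ $18.80 = $24,750.00
LIFO COGS: 297 @ $19.20 + 149 @ $18.80 + 319 @ $22.90 + 209 @ $22.75 + 200 @ $17.55 = $24,073.45
Difference = |$24,750.00 − $24,073.45| = $676.55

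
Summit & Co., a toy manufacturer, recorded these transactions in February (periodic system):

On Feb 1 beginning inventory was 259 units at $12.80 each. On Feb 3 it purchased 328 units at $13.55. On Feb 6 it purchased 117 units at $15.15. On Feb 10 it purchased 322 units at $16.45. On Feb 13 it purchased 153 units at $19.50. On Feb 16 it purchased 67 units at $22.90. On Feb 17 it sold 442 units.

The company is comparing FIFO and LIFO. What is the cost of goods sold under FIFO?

FIFO COGS: 259 @ $12.80 + 183 @ $13.55 = $5,794.85
LIFO COGS: 67 @ $22.90 + 153 @ $19.50 + 222 @ $16.45 = $8,169.70

COGS = $5,794.85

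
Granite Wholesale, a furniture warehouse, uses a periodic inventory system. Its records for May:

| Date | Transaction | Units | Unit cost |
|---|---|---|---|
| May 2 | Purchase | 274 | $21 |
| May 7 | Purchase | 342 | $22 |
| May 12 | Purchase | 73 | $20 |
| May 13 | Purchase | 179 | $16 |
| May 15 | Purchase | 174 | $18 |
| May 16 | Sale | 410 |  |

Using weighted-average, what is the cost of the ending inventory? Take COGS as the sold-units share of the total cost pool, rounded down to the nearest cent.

May 16, sell 410: 410/1042 × $20,734.00 → $8,158.29
Ending inventory (cost pool remaining) = $12,575.71

Ending inventory = $12,575.71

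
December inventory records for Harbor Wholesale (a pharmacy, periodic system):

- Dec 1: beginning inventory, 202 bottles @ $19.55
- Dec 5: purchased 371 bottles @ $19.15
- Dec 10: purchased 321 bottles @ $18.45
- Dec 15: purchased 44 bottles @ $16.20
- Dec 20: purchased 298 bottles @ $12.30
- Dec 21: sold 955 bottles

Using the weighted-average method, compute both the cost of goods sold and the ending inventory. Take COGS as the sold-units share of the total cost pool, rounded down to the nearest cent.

Dec 21, sell 955: 955/1236 × $21,354.40 → $16,499.55
Ending inventory (cost pool remaining) = $4,854.85
Check: goods available $21,354.40 = COGS $16,499.55 + ending $4,854.85

COGS = $16,499.55; ending inventory = $4,854.85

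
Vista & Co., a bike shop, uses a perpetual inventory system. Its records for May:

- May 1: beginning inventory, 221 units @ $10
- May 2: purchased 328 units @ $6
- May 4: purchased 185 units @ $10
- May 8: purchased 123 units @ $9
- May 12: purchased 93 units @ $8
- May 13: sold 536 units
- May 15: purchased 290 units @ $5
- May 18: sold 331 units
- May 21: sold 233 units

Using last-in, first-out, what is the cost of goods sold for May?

May 13, 536 sold [LIFO — newest first]: 93 @ $8 + 123 @ $9 + 185 @ $10 + 135 @ $6 = $4,511
May 18, 331 sold [LIFO — newest first]: 290 @ $5 + 41 @ $6 = $1,696
May 21, 233 sold [LIFO — newest first]: 152 @ $6 + 81 @ $10 = $1,722
Total COGS = $4,511 + $1,696 + $1,722 = $7,929
Ending inventory: 140 @ $10 = $1,400
Check: goods available $9,329 = COGS $7,929 + ending $1,400

COGS = $7,929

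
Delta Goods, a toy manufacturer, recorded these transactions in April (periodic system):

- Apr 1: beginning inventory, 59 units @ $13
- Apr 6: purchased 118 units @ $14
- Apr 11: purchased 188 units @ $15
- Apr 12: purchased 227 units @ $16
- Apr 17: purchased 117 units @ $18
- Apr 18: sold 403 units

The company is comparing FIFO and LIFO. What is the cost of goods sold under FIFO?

COGS = $5,847

FIFO COGS: 59 @ $13 + 118 @ $14 + 188 @ $15 + 38 @ $16 = $5,847
LIFO COGS: 117 @ $18 + 227 @ $16 + 59 @ $15 = $6,623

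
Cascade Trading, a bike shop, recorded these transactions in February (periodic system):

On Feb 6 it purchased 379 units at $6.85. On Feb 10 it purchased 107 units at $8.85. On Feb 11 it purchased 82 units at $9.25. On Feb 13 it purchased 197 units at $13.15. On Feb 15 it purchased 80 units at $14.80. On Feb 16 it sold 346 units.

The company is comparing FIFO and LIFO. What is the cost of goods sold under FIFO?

COGS = $2,370.10

FIFO COGS: 346 @ $6.85 = $2,370.10
LIFO COGS: 80 @ $14.80 + 197 @ $13.15 + 69 @ $9.25 = $4,412.80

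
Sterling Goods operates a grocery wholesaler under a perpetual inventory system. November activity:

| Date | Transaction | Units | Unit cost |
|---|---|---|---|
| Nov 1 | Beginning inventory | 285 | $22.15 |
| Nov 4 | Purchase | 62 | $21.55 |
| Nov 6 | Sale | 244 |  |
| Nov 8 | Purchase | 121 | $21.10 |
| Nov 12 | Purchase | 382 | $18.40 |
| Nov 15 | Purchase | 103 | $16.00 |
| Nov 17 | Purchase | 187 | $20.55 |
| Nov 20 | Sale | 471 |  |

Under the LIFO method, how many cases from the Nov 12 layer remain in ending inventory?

Nov 6, 244 sold [LIFO — newest first]: 62 @ $21.55 + 182 @ $22.15 = $5,367.40
Nov 20, 471 sold [LIFO — newest first]: 187 @ $20.55 + 103 @ $16.00 + 181 @ $18.40 = $8,821.25
Total COGS = $5,367.40 + $8,821.25 = $14,188.65
Ending inventory: 103 @ $22.15 + 121 @ $21.10 + 201 @ $18.40 = $8,532.95

201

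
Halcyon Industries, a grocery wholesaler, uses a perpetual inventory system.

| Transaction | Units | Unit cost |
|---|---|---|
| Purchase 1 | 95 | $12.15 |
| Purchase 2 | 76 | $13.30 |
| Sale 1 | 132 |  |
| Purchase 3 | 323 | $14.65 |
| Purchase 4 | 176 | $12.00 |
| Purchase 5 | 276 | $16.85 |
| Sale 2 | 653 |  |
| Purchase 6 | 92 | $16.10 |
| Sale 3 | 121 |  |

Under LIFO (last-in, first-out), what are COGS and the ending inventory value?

COGS = $13,304.50; ending inventory = $1,836.30

Sale 1 (132) [LIFO — newest first]: 76 @ $13.30 + 56 @ $12.15 = $1,691.20
Sale 2 (653) [LIFO — newest first]: 276 @ $16.85 + 176 @ $12.00 + 201 @ $14.65 = $9,707.25
Sale 3 (121) [LIFO — newest first]: 92 @ $16.10 + 29 @ $14.65 = $1,906.05
Total COGS = $1,691.20 + $9,707.25 + $1,906.05 = $13,304.50
Ending inventory: 39 @ $12.15 + 93 @ $14.65 = $1,836.30
Check: goods available $15,140.80 = COGS $13,304.50 + ending $1,836.30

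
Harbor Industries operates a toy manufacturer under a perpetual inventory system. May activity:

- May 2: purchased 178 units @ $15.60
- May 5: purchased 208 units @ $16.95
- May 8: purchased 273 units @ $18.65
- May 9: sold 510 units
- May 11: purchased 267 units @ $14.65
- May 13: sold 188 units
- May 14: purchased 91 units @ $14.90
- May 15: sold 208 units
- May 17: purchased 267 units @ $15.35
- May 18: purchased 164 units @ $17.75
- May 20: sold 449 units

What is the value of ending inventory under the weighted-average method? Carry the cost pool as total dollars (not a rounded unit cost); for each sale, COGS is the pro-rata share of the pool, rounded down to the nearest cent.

After May 2: 178 on hand, pool $2,776.80 (≈ $15.6000 each)
After May 5: 386 on hand, pool $6,302.40 (≈ $16.3275 each)
After May 8: 659 on hand, pool $11,393.85 (≈ $17.2896 each)
May 9, sell 510: 510/659 × $11,393.85 → $8,817.69
After May 11: 416 on hand, pool $6,487.71 (≈ $15.5955 each)
May 13, sell 188: 188/416 × $6,487.71 → $2,931.94
After May 14: 319 on hand, pool $4,911.67 (≈ $15.3971 each)
May 15, sell 208: 208/319 × $4,911.67 → $3,202.59
After May 17: 378 on hand, pool $5,807.53 (≈ $15.3638 each)
After May 18: 542 on hand, pool $8,718.53 (≈ $16.0858 each)
May 20, sell 449: 449/542 × $8,718.53 → $7,222.54
Total COGS = $8,817.69 + $2,931.94 + $3,202.59 + $7,222.54 = $22,174.76
Ending inventory (cost pool remaining) = $1,495.99

Ending inventory = $1,495.99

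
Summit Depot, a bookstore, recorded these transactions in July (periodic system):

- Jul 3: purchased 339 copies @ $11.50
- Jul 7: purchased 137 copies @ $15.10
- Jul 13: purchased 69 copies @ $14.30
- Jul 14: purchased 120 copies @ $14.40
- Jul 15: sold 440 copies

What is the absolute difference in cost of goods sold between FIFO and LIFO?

FIFO COGS: 339 @ $11.50 + 101 @ $15.10 = $5,423.60
LIFO COGS: 120 @ $14.40 + 69 @ $14.30 + 137 @ $15.10 + 114 @ $11.50 = $6,094.40
Difference = |$5,423.60 − $6,094.40| = $670.80

$670.80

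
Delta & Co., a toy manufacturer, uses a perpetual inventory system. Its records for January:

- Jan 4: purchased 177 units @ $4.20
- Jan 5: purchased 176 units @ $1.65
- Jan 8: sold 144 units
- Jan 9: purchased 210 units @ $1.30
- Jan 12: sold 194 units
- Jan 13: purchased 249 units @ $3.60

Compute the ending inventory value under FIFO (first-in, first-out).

Ending inventory = $1,194.15

Jan 8, 144 sold [FIFO — oldest first]: 144 @ $4.20 = $604.80
Jan 12, 194 sold [FIFO — oldest first]: 33 @ $4.20 + 161 @ $1.65 = $404.25
Total COGS = $604.80 + $404.25 = $1,009.05
Ending inventory: 15 @ $1.65 + 210 @ $1.30 + 249 @ $3.60 = $1,194.15
Check: goods available $2,203.20 = COGS $1,009.05 + ending $1,194.15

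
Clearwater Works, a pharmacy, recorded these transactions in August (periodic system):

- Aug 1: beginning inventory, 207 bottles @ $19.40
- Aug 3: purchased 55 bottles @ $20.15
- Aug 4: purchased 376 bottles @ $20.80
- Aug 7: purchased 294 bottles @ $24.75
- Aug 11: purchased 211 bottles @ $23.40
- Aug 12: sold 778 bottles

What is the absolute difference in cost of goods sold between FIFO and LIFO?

$1,482.45

FIFO COGS: 207 @ $19.40 + 55 @ $20.15 + 376 @ $20.80 + 140 @ $24.75 = $16,409.85
LIFO COGS: 211 @ $23.40 + 294 @ $24.75 + 273 @ $20.80 = $17,892.30
Difference = |$16,409.85 − $17,892.30| = $1,482.45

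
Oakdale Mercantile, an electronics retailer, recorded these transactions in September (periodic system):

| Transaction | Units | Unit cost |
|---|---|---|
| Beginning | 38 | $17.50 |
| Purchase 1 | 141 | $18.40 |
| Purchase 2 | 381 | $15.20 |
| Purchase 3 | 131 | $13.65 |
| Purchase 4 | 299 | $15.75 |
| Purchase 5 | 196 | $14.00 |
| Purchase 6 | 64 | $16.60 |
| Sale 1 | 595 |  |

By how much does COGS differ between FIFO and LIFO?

$521.30

FIFO COGS: 38 @ $17.50 + 141 @ $18.40 + 381 @ $15.20 + 35 @ $13.65 = $9,528.35
LIFO COGS: 64 @ $16.60 + 196 @ $14.00 + 299 @ $15.75 + 36 @ $13.65 = $9,007.05
Difference = |$9,528.35 − $9,007.05| = $521.30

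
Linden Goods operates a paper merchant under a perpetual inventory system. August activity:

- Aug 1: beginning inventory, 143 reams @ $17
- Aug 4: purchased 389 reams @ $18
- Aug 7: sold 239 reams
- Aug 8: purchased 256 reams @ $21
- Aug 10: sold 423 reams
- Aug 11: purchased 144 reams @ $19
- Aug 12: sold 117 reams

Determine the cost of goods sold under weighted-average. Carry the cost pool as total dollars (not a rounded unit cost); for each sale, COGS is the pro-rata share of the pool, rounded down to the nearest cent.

After Aug 1: 143 on hand, pool $2,431.00 (≈ $17.0000 each)
After Aug 4: 532 on hand, pool $9,433.00 (≈ $17.7312 each)
Aug 7, sell 239: 239/532 × $9,433.00 → $4,237.75
After Aug 8: 549 on hand, pool $10,571.25 (≈ $19.2555 each)
Aug 10, sell 423: 423/549 × $10,571.25 → $8,145.06
After Aug 11: 270 on hand, pool $5,162.19 (≈ $19.1192 each)
Aug 12, sell 117: 117/270 × $5,162.19 → $2,236.94
Total COGS = $4,237.75 + $8,145.06 + $2,236.94 = $14,619.75
Ending inventory (cost pool remaining) = $2,925.25
Check: goods available $17,545.00 = COGS $14,619.75 + ending $2,925.25

COGS = $14,619.75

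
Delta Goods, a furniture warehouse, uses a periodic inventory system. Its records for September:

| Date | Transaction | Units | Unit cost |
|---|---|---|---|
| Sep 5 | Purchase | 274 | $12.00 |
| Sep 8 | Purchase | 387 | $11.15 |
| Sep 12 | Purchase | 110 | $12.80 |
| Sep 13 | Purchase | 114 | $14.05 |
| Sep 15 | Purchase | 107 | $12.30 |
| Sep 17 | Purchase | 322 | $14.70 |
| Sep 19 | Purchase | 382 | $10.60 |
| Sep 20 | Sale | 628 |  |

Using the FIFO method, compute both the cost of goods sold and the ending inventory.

COGS = $7,235.10; ending inventory = $13,476.35

Sep 20, 628 sold [FIFO — oldest first]: 274 @ $12.00 + 354 @ $11.15 = $7,235.10
Ending inventory: 33 @ $11.15 + 110 @ $12.80 + 114 @ $14.05 + 107 @ $12.30 + 322 @ $14.70 + 382 @ $10.60 = $13,476.35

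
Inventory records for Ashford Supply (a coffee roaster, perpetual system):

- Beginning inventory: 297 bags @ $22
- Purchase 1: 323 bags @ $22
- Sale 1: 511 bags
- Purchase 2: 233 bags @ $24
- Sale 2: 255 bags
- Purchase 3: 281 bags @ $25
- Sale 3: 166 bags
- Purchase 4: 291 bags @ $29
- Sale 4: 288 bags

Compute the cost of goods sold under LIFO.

COGS = $29,820

Sale 1 (511) [LIFO — newest first]: 323 @ $22 + 188 @ $22 = $11,242
Sale 2 (255) [LIFO — newest first]: 233 @ $24 + 22 @ $22 = $6,076
Sale 3 (166) [LIFO — newest first]: 166 @ $25 = $4,150
Sale 4 (288) [LIFO — newest first]: 288 @ $29 = $8,352
Total COGS = $11,242 + $6,076 + $4,150 + $8,352 = $29,820
Ending inventory: 87 @ $22 + 115 @ $25 + 3 @ $29 = $4,876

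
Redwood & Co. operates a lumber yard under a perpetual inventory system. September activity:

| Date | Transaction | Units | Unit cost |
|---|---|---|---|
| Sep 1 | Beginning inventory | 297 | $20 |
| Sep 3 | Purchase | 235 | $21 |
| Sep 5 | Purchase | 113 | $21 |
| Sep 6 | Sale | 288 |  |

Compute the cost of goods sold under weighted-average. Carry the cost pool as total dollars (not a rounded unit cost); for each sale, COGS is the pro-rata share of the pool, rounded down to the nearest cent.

After Sep 1: 297 on hand, pool $5,940.00 (≈ $20.0000 each)
After Sep 3: 532 on hand, pool $10,875.00 (≈ $20.4417 each)
After Sep 5: 645 on hand, pool $13,248.00 (≈ $20.5395 each)
Sep 6, sell 288: 288/645 × $13,248.00 → $5,915.38
Ending inventory (cost pool remaining) = $7,332.62
Check: goods available $13,248.00 = COGS $5,915.38 + ending $7,332.62

COGS = $5,915.38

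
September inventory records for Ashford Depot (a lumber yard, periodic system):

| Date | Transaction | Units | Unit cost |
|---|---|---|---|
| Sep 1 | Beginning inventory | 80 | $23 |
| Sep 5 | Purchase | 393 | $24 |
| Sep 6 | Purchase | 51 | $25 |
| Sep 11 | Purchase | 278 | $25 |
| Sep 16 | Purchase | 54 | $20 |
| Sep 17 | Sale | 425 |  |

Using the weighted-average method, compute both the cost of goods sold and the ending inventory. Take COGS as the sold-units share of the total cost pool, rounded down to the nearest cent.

COGS = $10,216.38; ending inventory = $10,360.62

Sep 17, sell 425: 425/856 × $20,577.00 → $10,216.38
Ending inventory (cost pool remaining) = $10,360.62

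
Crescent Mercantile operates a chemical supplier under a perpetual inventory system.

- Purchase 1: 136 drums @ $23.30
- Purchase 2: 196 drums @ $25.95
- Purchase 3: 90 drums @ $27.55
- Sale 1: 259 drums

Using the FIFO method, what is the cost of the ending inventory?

Ending inventory = $4,373.85

Sale 1 (259) [FIFO — oldest first]: 136 @ $23.30 + 123 @ $25.95 = $6,360.65
Ending inventory: 73 @ $25.95 + 90 @ $27.55 = $4,373.85
Check: goods available $10,734.50 = COGS $6,360.65 + ending $4,373.85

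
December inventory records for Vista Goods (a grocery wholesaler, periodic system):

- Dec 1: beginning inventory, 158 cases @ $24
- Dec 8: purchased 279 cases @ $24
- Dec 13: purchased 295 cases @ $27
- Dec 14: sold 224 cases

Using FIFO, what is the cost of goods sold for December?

COGS = $5,376

Dec 14, 224 sold [FIFO — oldest first]: 158 @ $24 + 66 @ $24 = $5,376
Ending inventory: 213 @ $24 + 295 @ $27 = $13,077
Check: goods available $18,453 = COGS $5,376 + ending $13,077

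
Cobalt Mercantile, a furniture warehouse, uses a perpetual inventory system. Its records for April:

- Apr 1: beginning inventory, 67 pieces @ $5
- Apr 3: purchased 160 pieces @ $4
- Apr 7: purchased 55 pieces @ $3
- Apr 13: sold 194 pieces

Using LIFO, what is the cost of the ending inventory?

Apr 13, 194 sold [LIFO — newest first]: 55 @ $3 + 139 @ $4 = $721
Ending inventory: 67 @ $5 + 21 @ $4 = $419

Ending inventory = $419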